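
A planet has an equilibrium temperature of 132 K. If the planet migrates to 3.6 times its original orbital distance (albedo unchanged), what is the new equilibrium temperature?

T_eq ∝ L^(1/4) · d^(−1/2).
T′ = 132 / 3.6^(1/2) = 69.6 K.

T_eq ≈ 69.6 K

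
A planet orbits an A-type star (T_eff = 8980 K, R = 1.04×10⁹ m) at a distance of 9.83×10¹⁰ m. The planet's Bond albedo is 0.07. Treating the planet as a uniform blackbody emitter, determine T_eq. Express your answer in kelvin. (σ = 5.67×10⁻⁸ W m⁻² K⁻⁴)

L = 4πR_⋆²σT_⋆⁴ = 4π(1.04×10⁹)² × 5.67×10⁻⁸ × (8980)⁴ = 5.01×10²⁷ W.
S = L/(4πd²) = 4.13×10⁴ W m⁻².
Energy balance: absorbed = emitted ⇒ πR²·S(1−A) = 4πR²·σT_eq⁴, so T_eq⁴ = S(1−A)/(4σ).
T_eq = [4.13×10⁴ × 0.93 / (4 × 5.67×10⁻⁸)]^(1/4) = (1.69×10¹¹)^(1/4) = 641 K.

T_eq ≈ 641 K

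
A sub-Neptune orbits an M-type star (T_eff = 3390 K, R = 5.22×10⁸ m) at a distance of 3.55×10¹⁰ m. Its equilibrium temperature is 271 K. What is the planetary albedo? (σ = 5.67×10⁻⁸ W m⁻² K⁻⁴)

L = 4πR_⋆²σT_⋆⁴ = 4π(5.22×10⁸)² × 5.67×10⁻⁸ × (3390)⁴ = 2.56×10²⁵ W.
S = L/(4πd²) = 1620 W m⁻².
From T_eq⁴ = S(1−A)/(4σ): 1−A = 4σT_eq⁴/S.
1−A = 4 × 5.67×10⁻⁸ × (271)⁴ / 1620 = 0.756.

A ≈ 0.24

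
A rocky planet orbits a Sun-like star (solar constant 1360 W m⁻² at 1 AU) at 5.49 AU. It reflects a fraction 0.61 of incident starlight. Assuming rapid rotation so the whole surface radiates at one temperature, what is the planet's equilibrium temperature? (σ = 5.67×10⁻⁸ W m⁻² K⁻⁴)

T_eq ≈ 93.9 K

Flux at 5.49 AU: S = 1360/5.49² = 45.1 W m⁻².
Energy balance: absorbed = emitted ⇒ πR²·S(1−A) = 4πR²·σT_eq⁴, so T_eq⁴ = S(1−A)/(4σ).
T_eq = [45.1 × 0.39 / (4 × 5.67×10⁻⁸)]^(1/4) = (7.76×10⁷)^(1/4) = 93.9 K.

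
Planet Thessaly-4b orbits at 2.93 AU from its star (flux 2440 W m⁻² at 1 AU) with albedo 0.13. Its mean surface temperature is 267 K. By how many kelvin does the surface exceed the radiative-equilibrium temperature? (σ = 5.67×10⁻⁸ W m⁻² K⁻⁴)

ΔT ≈ 85.3 K

S = 2440/2.93² = 284.2 W m⁻².
T_eq = [S(1−A)/(4σ)]^(1/4) = [284.2×0.87/(4×5.67×10⁻⁸)]^(1/4) = 181.7 K.
ΔT = T_surf − T_eq = 267 − 181.7.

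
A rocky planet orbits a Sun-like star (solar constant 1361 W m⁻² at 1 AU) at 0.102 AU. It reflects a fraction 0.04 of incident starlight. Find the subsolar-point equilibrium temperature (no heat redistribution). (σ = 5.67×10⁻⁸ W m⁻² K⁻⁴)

T_ss ≈ 1220 K

Flux at 0.102 AU: S = 1361/0.102² = 1.31×10⁵ W m⁻².
At the subsolar point the surface absorbs S(1−A) and emits σT⁴ per unit area — no factor of 4, since only the local patch is in balance.
T = [1.31×10⁵ × 0.96 / 5.67×10⁻⁸]^(1/4) = (2.21×10¹²)^(1/4) = 1220 K.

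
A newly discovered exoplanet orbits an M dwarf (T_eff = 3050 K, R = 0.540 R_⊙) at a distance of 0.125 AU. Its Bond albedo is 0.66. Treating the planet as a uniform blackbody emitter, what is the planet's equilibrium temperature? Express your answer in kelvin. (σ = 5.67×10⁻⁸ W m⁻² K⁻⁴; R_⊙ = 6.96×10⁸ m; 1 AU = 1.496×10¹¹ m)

R_⋆ = 0.540 × 6.96×10⁸ = 3.76×10⁸ m.
d = 0.125 AU = 1.87×10¹⁰ m.
L = 4πR_⋆²σT_⋆⁴ = 4π(3.76×10⁸)² × 5.67×10⁻⁸ × (3050)⁴ = 8.71×10²⁴ W.
S = L/(4πd²) = 1980 W m⁻².
Energy balance: absorbed = emitted ⇒ πR²·S(1−A) = 4πR²·σT_eq⁴, so T_eq⁴ = S(1−A)/(4σ).
T_eq = [1980 × 0.34 / (4 × 5.67×10⁻⁸)]^(1/4) = (2.97×10⁹)^(1/4) = 233 K.

T_eq ≈ 233 K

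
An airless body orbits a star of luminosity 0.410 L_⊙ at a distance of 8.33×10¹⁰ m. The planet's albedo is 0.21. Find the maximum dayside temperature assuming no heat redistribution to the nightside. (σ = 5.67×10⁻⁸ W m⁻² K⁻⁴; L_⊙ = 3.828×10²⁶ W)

L = 0.410 × 3.828×10²⁶ = 1.57×10²⁶ W.
Flux: S = L/(4πd²) = 1.57×10²⁶/(4π×(8.33×10¹⁰)²) = 1800 W m⁻².
With no redistribution each surface element balances locally: S(1−A) = σT⁴.
T = [1800 × 0.79 / 5.67×10⁻⁸]^(1/4) = (2.51×10¹⁰)^(1/4) = 398 K.

T_ss ≈ 398 K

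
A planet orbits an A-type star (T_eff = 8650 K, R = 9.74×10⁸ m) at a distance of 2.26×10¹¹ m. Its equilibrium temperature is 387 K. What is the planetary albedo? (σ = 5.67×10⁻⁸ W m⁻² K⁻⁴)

A ≈ 0.14

L = 4πR_⋆²σT_⋆⁴ = 4π(9.74×10⁸)² × 5.67×10⁻⁸ × (8650)⁴ = 3.78×10²⁷ W.
S = L/(4πd²) = 5900 W m⁻².
From T_eq⁴ = S(1−A)/(4σ): 1−A = 4σT_eq⁴/S.
1−A = 4 × 5.67×10⁻⁸ × (387)⁴ / 5900 = 0.863.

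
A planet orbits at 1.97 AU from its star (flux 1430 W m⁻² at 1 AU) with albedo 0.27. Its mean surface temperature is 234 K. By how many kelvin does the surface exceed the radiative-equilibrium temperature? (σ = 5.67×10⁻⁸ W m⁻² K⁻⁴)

ΔT ≈ 48.4 K

S = 1430/1.97² = 368.5 W m⁻².
T_eq = [S(1−A)/(4σ)]^(1/4) = [368.5×0.73/(4×5.67×10⁻⁸)]^(1/4) = 185.6 K.
ΔT = T_surf − T_eq = 234 − 185.6.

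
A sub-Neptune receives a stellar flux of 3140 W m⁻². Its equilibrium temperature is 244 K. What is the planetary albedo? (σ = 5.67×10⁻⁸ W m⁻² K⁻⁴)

From T_eq⁴ = S(1−A)/(4σ): 1−A = 4σT_eq⁴/S.
1−A = 4 × 5.67×10⁻⁸ × (244)⁴ / 3140 = 0.256.

A ≈ 0.74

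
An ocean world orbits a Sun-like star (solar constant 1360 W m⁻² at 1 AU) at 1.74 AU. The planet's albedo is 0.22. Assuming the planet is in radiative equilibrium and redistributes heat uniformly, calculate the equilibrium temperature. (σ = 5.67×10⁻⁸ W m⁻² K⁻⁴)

Flux at 1.74 AU: S = 1360/1.74² = 449 W m⁻².
Energy balance: absorbed = emitted ⇒ πR²·S(1−A) = 4πR²·σT_eq⁴, so T_eq⁴ = S(1−A)/(4σ).
T_eq = [449 × 0.78 / (4 × 5.67×10⁻⁸)]^(1/4) = (1.54×10⁹)^(1/4) = 198 K.

T_eq ≈ 198 K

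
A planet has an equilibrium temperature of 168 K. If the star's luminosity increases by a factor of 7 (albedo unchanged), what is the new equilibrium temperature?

T_eq ≈ 273 K

T_eq ∝ L^(1/4) · d^(−1/2).
T′ = 168 × 7^(1/4) = 273 K.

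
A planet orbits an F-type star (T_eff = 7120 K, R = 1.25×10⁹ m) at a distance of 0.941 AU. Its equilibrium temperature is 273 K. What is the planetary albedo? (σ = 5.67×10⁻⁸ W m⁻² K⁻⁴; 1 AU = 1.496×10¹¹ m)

A ≈ 0.89

d = 0.941 AU = 1.41×10¹¹ m.
L = 4πR_⋆²σT_⋆⁴ = 4π(1.25×10⁹)² × 5.67×10⁻⁸ × (7120)⁴ = 2.86×10²⁷ W.
S = L/(4πd²) = 1.15×10⁴ W m⁻².
From T_eq⁴ = S(1−A)/(4σ): 1−A = 4σT_eq⁴/S.
1−A = 4 × 5.67×10⁻⁸ × (273)⁴ / 1.15×10⁴ = 0.110.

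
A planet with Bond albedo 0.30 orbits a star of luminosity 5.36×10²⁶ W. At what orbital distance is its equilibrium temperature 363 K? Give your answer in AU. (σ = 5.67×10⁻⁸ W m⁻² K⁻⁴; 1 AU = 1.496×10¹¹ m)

From T_eq⁴ = L(1−A)/(16πσd²): d = √[L(1−A)/(16πσT_eq⁴)].
d = √[5.36×10²⁶ × 0.70 / (16π × 5.67×10⁻⁸ × (363)⁴)] = 8.71×10¹⁰ m = 0.582 AU.

d ≈ 0.582 AU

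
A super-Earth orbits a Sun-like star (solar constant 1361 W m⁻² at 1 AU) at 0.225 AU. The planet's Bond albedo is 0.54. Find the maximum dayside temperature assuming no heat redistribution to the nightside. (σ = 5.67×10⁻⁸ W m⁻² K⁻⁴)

T_ss ≈ 683 K

Flux at 0.225 AU: S = 1361/0.225² = 2.69×10⁴ W m⁻².
With no redistribution each surface element balances locally: S(1−A) = σT⁴.
T = [2.69×10⁴ × 0.46 / 5.67×10⁻⁸]^(1/4) = (2.18×10¹¹)^(1/4) = 683 K.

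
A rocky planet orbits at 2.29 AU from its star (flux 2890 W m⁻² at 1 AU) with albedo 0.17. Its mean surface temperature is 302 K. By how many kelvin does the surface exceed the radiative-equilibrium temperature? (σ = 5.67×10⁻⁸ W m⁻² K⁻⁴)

S = 2890/2.29² = 551.1 W m⁻².
T_eq = [S(1−A)/(4σ)]^(1/4) = [551.1×0.83/(4×5.67×10⁻⁸)]^(1/4) = 211.9 K.
ΔT = T_surf − T_eq = 302 − 211.9.

ΔT ≈ 90.1 K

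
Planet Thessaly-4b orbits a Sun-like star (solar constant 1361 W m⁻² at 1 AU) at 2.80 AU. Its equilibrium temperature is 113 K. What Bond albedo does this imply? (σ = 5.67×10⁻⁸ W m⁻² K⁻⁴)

A ≈ 0.79

Flux at 2.80 AU: S = 1361/2.80² = 174 W m⁻².
From T_eq⁴ = S(1−A)/(4σ): 1−A = 4σT_eq⁴/S.
1−A = 4 × 5.67×10⁻⁸ × (113)⁴ / 174 = 0.213.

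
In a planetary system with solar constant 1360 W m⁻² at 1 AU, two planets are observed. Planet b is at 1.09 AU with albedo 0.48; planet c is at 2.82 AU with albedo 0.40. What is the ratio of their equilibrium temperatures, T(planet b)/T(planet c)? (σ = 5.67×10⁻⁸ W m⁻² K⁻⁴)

T₁/T₂ ≈ 1.552

T_eq = [S₀(1−A)/(4σd²)]^(1/4), so T ∝ (1−A)^(1/4) / √d.
T₁ = [1360×0.52/(4×5.67×10⁻⁸×1.09²)]^(1/4) = 226.34 K.
T₂ = [1360×0.60/(4×5.67×10⁻⁸×2.82²)]^(1/4) = 145.84 K.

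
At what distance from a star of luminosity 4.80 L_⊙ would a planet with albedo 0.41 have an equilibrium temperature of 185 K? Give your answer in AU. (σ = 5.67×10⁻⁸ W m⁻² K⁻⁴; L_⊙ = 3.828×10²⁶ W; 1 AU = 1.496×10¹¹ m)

L = 4.80 × 3.828×10²⁶ = 1.84×10²⁷ W.
From T_eq⁴ = L(1−A)/(16πσd²): d = √[L(1−A)/(16πσT_eq⁴)].
d = √[1.84×10²⁷ × 0.59 / (16π × 5.67×10⁻⁸ × (185)⁴)] = 5.70×10¹¹ m = 3.81 AU.

d ≈ 3.81 AU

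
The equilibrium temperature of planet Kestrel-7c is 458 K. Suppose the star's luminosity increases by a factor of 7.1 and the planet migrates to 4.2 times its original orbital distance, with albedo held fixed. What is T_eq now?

T_eq ≈ 365 K

T_eq ∝ L^(1/4) · d^(−1/2).
T′ = 458 × 7.1^(1/4) / 4.2^(1/2) = 365 K.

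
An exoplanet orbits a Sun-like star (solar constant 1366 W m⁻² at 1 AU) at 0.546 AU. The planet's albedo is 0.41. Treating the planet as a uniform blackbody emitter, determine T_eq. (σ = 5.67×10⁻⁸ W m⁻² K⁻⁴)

Flux at 0.546 AU: S = 1366/0.546² = 4580 W m⁻².
Energy balance: absorbed = emitted ⇒ πR²·S(1−A) = 4πR²·σT_eq⁴, so T_eq⁴ = S(1−A)/(4σ).
T_eq = [4580 × 0.59 / (4 × 5.67×10⁻⁸)]^(1/4) = (1.19×10¹⁰)^(1/4) = 330 K.

T_eq ≈ 330 K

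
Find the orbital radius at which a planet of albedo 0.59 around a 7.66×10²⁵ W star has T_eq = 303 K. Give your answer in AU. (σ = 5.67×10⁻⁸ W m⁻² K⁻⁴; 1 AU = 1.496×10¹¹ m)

From T_eq⁴ = L(1−A)/(16πσd²): d = √[L(1−A)/(16πσT_eq⁴)].
d = √[7.66×10²⁵ × 0.41 / (16π × 5.67×10⁻⁸ × (303)⁴)] = 3.62×10¹⁰ m = 0.242 AU.

d ≈ 0.242 AU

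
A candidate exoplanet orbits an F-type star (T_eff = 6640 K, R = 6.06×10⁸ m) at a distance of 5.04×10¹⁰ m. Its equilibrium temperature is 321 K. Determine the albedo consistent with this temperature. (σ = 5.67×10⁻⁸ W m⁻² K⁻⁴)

A ≈ 0.85

L = 4πR_⋆²σT_⋆⁴ = 4π(6.06×10⁸)² × 5.67×10⁻⁸ × (6640)⁴ = 5.09×10²⁶ W.
S = L/(4πd²) = 1.59×10⁴ W m⁻².
From T_eq⁴ = S(1−A)/(4σ): 1−A = 4σT_eq⁴/S.
1−A = 4 × 5.67×10⁻⁸ × (321)⁴ / 1.59×10⁴ = 0.151.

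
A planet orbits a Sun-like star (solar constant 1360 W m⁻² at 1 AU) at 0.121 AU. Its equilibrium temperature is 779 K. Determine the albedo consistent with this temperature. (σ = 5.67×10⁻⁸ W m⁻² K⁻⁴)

Flux at 0.121 AU: S = 1360/0.121² = 9.29×10⁴ W m⁻².
From T_eq⁴ = S(1−A)/(4σ): 1−A = 4σT_eq⁴/S.
1−A = 4 × 5.67×10⁻⁸ × (779)⁴ / 9.29×10⁴ = 0.899.

A ≈ 0.10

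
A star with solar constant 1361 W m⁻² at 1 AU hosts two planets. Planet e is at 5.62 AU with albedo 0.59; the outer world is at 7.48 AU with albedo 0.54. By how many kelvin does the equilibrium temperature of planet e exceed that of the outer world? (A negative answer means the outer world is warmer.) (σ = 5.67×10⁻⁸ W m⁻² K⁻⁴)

ΔT ≈ 10.1 K

T_eq = [S₀(1−A)/(4σd²)]^(1/4), so T ∝ (1−A)^(1/4) / √d.
T₁ = [1361×0.41/(4×5.67×10⁻⁸×5.62²)]^(1/4) = 93.95 K.
T₂ = [1361×0.46/(4×5.67×10⁻⁸×7.48²)]^(1/4) = 83.81 K.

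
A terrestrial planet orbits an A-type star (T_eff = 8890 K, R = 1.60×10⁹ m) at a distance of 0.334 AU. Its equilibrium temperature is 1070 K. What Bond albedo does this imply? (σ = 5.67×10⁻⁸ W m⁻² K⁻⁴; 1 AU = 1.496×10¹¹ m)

A ≈ 0.18

d = 0.334 AU = 5.00×10¹⁰ m.
L = 4πR_⋆²σT_⋆⁴ = 4π(1.60×10⁹)² × 5.67×10⁻⁸ × (8890)⁴ = 1.14×10²⁸ W.
S = L/(4πd²) = 3.63×10⁵ W m⁻².
From T_eq⁴ = S(1−A)/(4σ): 1−A = 4σT_eq⁴/S.
1−A = 4 × 5.67×10⁻⁸ × (1070)⁴ / 3.63×10⁵ = 0.819.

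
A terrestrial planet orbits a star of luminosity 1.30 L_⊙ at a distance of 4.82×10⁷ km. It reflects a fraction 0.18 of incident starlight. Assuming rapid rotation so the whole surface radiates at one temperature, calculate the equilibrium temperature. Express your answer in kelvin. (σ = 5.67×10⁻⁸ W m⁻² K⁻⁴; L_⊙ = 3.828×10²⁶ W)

T_eq ≈ 498 K

d = 4.82×10⁷ km = 4.82×10¹⁰ m.
L = 1.30 × 3.828×10²⁶ = 4.98×10²⁶ W.
Flux: S = L/(4πd²) = 4.98×10²⁶/(4π×(4.82×10¹⁰)²) = 1.70×10⁴ W m⁻².
Energy balance: absorbed = emitted ⇒ πR²·S(1−A) = 4πR²·σT_eq⁴, so T_eq⁴ = S(1−A)/(4σ).
T_eq = [1.70×10⁴ × 0.82 / (4 × 5.67×10⁻⁸)]^(1/4) = (6.16×10¹⁰)^(1/4) = 498 K.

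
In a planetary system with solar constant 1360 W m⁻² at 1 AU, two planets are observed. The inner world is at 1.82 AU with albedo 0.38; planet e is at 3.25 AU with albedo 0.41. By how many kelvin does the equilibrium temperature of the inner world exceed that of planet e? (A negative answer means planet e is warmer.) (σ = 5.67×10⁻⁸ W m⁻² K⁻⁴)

T_eq = [S₀(1−A)/(4σd²)]^(1/4), so T ∝ (1−A)^(1/4) / √d.
T₁ = [1360×0.62/(4×5.67×10⁻⁸×1.82²)]^(1/4) = 183.04 K.
T₂ = [1360×0.59/(4×5.67×10⁻⁸×3.25²)]^(1/4) = 135.28 K.

ΔT ≈ 47.8 K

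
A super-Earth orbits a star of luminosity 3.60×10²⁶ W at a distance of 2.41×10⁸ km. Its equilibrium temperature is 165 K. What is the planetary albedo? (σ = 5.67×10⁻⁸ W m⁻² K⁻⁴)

d = 2.41×10⁸ km = 2.41×10¹¹ m.
Flux: S = L/(4πd²) = 3.60×10²⁶/(4π×(2.41×10¹¹)²) = 493 W m⁻².
From T_eq⁴ = S(1−A)/(4σ): 1−A = 4σT_eq⁴/S.
1−A = 4 × 5.67×10⁻⁸ × (165)⁴ / 493 = 0.341.

A ≈ 0.66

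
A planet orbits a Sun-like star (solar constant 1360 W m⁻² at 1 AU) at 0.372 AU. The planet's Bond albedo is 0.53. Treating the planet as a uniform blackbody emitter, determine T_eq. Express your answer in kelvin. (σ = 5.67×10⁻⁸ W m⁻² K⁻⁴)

Flux at 0.372 AU: S = 1360/0.372² = 9830 W m⁻².
Energy balance: absorbed = emitted ⇒ πR²·S(1−A) = 4πR²·σT_eq⁴, so T_eq⁴ = S(1−A)/(4σ).
T_eq = [9830 × 0.47 / (4 × 5.67×10⁻⁸)]^(1/4) = (2.04×10¹⁰)^(1/4) = 378 K.

T_eq ≈ 378 K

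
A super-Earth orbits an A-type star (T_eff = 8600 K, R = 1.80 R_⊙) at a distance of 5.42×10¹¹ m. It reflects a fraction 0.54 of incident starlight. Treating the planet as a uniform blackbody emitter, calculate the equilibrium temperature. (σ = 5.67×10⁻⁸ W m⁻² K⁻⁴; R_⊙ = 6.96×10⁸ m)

R_⋆ = 1.80 × 6.96×10⁸ = 1.25×10⁹ m.
L = 4πR_⋆²σT_⋆⁴ = 4π(1.25×10⁹)² × 5.67×10⁻⁸ × (8600)⁴ = 6.12×10²⁷ W.
S = L/(4πd²) = 1660 W m⁻².
Energy balance: absorbed = emitted ⇒ πR²·S(1−A) = 4πR²·σT_eq⁴, so T_eq⁴ = S(1−A)/(4σ).
T_eq = [1660 × 0.46 / (4 × 5.67×10⁻⁸)]^(1/4) = (3.36×10⁹)^(1/4) = 241 K.

T_eq ≈ 241 K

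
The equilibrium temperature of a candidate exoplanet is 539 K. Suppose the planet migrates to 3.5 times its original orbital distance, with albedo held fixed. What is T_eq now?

T_eq ≈ 288 K

T_eq ∝ L^(1/4) · d^(−1/2).
T′ = 539 / 3.5^(1/2) = 288 K.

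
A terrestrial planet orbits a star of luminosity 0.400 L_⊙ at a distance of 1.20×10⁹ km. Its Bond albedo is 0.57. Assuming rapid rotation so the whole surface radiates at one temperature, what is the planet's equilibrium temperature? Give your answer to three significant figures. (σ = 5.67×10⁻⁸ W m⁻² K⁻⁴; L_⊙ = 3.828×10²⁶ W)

T_eq ≈ 63.3 K

d = 1.20×10⁹ km = 1.20×10¹² m.
L = 0.400 × 3.828×10²⁶ = 1.53×10²⁶ W.
Flux: S = L/(4πd²) = 1.53×10²⁶/(4π×(1.20×10¹²)²) = 8.46 W m⁻².
Energy balance: absorbed = emitted ⇒ πR²·S(1−A) = 4πR²·σT_eq⁴, so T_eq⁴ = S(1−A)/(4σ).
T_eq = [8.46 × 0.43 / (4 × 5.67×10⁻⁸)]^(1/4) = (1.60×10⁷)^(1/4) = 63.3 K.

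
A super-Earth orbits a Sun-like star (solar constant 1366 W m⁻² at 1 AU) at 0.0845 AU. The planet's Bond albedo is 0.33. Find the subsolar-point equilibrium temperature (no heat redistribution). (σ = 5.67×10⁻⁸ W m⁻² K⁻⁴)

Flux at 0.0845 AU: S = 1366/0.0845² = 1.91×10⁵ W m⁻².
At the subsolar point the surface absorbs S(1−A) and emits σT⁴ per unit area — no factor of 4, since only the local patch is in balance.
T = [1.91×10⁵ × 0.67 / 5.67×10⁻⁸]^(1/4) = (2.26×10¹²)^(1/4) = 1230 K.

T_ss ≈ 1230 K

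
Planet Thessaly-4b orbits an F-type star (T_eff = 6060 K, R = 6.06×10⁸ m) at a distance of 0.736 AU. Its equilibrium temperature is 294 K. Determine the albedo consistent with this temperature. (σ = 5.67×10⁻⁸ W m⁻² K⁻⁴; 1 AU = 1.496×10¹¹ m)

d = 0.736 AU = 1.10×10¹¹ m.
L = 4πR_⋆²σT_⋆⁴ = 4π(6.06×10⁸)² × 5.67×10⁻⁸ × (6060)⁴ = 3.53×10²⁶ W.
S = L/(4πd²) = 2320 W m⁻².
From T_eq⁴ = S(1−A)/(4σ): 1−A = 4σT_eq⁴/S.
1−A = 4 × 5.67×10⁻⁸ × (294)⁴ / 2320 = 0.732.

A ≈ 0.27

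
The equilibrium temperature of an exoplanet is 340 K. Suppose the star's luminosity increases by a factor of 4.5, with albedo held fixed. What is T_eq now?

T_eq ∝ L^(1/4) · d^(−1/2).
T′ = 340 × 4.5^(1/4) = 495 K.

T_eq ≈ 495 K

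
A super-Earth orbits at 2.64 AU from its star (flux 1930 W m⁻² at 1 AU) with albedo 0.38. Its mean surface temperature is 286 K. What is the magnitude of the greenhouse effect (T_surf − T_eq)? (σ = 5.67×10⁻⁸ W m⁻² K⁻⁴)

ΔT ≈ 120.1 K

S = 1930/2.64² = 276.9 W m⁻².
T_eq = [S(1−A)/(4σ)]^(1/4) = [276.9×0.62/(4×5.67×10⁻⁸)]^(1/4) = 165.9 K.
ΔT = T_surf − T_eq = 286 − 165.9.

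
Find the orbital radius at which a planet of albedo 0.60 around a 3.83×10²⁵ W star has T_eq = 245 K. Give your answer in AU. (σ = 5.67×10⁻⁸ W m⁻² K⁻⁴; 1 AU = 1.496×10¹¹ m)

From T_eq⁴ = L(1−A)/(16πσd²): d = √[L(1−A)/(16πσT_eq⁴)].
d = √[3.83×10²⁵ × 0.40 / (16π × 5.67×10⁻⁸ × (245)⁴)] = 3.86×10¹⁰ m = 0.258 AU.

d ≈ 0.258 AU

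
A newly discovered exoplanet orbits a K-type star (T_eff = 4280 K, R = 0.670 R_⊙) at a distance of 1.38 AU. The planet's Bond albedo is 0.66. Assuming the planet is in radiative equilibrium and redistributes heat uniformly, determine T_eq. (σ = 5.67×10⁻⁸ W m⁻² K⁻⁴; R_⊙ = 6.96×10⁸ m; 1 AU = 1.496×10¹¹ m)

T_eq ≈ 110 K

R_⋆ = 0.670 × 6.96×10⁸ = 4.66×10⁸ m.
d = 1.38 AU = 2.06×10¹¹ m.
L = 4πR_⋆²σT_⋆⁴ = 4π(4.66×10⁸)² × 5.67×10⁻⁸ × (4280)⁴ = 5.20×10²⁵ W.
S = L/(4πd²) = 97.1 W m⁻².
Energy balance: absorbed = emitted ⇒ πR²·S(1−A) = 4πR²·σT_eq⁴, so T_eq⁴ = S(1−A)/(4σ).
T_eq = [97.1 × 0.34 / (4 × 5.67×10⁻⁸)]^(1/4) = (1.46×10⁸)^(1/4) = 110 K.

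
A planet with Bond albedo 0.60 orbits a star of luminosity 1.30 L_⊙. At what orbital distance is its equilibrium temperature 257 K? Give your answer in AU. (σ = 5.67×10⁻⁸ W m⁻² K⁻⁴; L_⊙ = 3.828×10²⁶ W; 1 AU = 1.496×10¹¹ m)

L = 1.30 × 3.828×10²⁶ = 4.98×10²⁶ W.
From T_eq⁴ = L(1−A)/(16πσd²): d = √[L(1−A)/(16πσT_eq⁴)].
d = √[4.98×10²⁶ × 0.40 / (16π × 5.67×10⁻⁸ × (257)⁴)] = 1.27×10¹¹ m = 0.846 AU.

d ≈ 0.846 AU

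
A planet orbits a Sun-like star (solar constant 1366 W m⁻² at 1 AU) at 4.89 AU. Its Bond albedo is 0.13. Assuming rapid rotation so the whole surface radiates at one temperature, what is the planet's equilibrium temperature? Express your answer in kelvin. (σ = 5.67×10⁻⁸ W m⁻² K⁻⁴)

T_eq ≈ 122 K

Flux at 4.89 AU: S = 1366/4.89² = 57.1 W m⁻².
Energy balance: absorbed = emitted ⇒ πR²·S(1−A) = 4πR²·σT_eq⁴, so T_eq⁴ = S(1−A)/(4σ).
T_eq = [57.1 × 0.87 / (4 × 5.67×10⁻⁸)]^(1/4) = (2.19×10⁸)^(1/4) = 122 K.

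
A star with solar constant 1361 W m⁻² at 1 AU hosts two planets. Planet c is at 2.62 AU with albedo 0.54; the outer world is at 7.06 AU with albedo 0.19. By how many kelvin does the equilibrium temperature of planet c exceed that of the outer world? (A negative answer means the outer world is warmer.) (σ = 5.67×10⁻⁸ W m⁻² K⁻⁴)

T_eq = [S₀(1−A)/(4σd²)]^(1/4), so T ∝ (1−A)^(1/4) / √d.
T₁ = [1361×0.46/(4×5.67×10⁻⁸×2.62²)]^(1/4) = 141.61 K.
T₂ = [1361×0.81/(4×5.67×10⁻⁸×7.06²)]^(1/4) = 99.37 K.

ΔT ≈ 42.2 K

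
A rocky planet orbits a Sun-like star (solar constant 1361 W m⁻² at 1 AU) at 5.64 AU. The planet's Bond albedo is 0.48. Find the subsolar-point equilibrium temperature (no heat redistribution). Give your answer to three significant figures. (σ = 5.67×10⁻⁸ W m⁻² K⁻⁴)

Flux at 5.64 AU: S = 1361/5.64² = 42.8 W m⁻².
At the subsolar point the surface absorbs S(1−A) and emits σT⁴ per unit area — no factor of 4, since only the local patch is in balance.
T = [42.8 × 0.52 / 5.67×10⁻⁸]^(1/4) = (3.92×10⁸)^(1/4) = 141 K.

T_ss ≈ 141 K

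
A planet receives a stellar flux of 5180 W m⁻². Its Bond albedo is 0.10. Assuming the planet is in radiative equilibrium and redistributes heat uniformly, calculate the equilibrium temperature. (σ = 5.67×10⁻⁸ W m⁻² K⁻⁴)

Energy balance: absorbed = emitted ⇒ πR²·S(1−A) = 4πR²·σT_eq⁴, so T_eq⁴ = S(1−A)/(4σ).
T_eq = [5180 × 0.90 / (4 × 5.67×10⁻⁸)]^(1/4) = (2.06×10¹⁰)^(1/4) = 379 K.

T_eq ≈ 379 K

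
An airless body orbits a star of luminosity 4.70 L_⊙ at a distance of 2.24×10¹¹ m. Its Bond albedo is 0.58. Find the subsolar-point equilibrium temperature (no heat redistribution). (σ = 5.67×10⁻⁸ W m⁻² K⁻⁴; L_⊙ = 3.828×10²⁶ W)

L = 4.70 × 3.828×10²⁶ = 1.80×10²⁷ W.
Flux: S = L/(4πd²) = 1.80×10²⁷/(4π×(2.24×10¹¹)²) = 2850 W m⁻².
At the subsolar point the surface absorbs S(1−A) and emits σT⁴ per unit area — no factor of 4, since only the local patch is in balance.
T = [2850 × 0.42 / 5.67×10⁻⁸]^(1/4) = (2.11×10¹⁰)^(1/4) = 381 K.

T_ss ≈ 381 K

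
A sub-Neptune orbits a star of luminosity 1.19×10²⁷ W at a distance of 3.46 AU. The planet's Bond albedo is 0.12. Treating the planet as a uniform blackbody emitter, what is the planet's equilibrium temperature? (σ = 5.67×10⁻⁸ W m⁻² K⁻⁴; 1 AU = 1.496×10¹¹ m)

d = 3.46 AU = 5.18×10¹¹ m.
Flux: S = L/(4πd²) = 1.19×10²⁷/(4π×(5.18×10¹¹)²) = 353 W m⁻².
Energy balance: absorbed = emitted ⇒ πR²·S(1−A) = 4πR²·σT_eq⁴, so T_eq⁴ = S(1−A)/(4σ).
T_eq = [353 × 0.88 / (4 × 5.67×10⁻⁸)]^(1/4) = (1.37×10⁹)^(1/4) = 192 K.

T_eq ≈ 192 K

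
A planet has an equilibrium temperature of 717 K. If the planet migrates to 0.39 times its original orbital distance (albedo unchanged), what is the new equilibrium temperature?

T_eq ≈ 1150 K

T_eq ∝ L^(1/4) · d^(−1/2).
T′ = 717 / 0.39^(1/2) = 1150 K.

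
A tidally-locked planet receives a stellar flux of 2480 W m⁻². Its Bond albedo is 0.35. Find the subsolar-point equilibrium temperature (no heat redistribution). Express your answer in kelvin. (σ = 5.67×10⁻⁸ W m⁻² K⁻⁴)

At the subsolar point the surface absorbs S(1−A) and emits σT⁴ per unit area — no factor of 4, since only the local patch is in balance.
T = [2480 × 0.65 / 5.67×10⁻⁸]^(1/4) = (2.84×10¹⁰)^(1/4) = 411 K.

T_ss ≈ 411 K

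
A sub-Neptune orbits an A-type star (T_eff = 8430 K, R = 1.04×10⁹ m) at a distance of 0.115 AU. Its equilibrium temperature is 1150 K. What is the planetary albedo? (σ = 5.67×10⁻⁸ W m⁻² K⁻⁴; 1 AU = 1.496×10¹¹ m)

A ≈ 0.62

d = 0.115 AU = 1.72×10¹⁰ m.
L = 4πR_⋆²σT_⋆⁴ = 4π(1.04×10⁹)² × 5.67×10⁻⁸ × (8430)⁴ = 3.89×10²⁷ W.
S = L/(4πd²) = 1.05×10⁶ W m⁻².
From T_eq⁴ = S(1−A)/(4σ): 1−A = 4σT_eq⁴/S.
1−A = 4 × 5.67×10⁻⁸ × (1150)⁴ / 1.05×10⁶ = 0.379.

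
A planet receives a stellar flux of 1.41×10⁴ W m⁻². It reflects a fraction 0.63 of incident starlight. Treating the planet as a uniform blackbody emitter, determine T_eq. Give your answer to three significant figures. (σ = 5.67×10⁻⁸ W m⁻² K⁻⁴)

Energy balance: absorbed = emitted ⇒ πR²·S(1−A) = 4πR²·σT_eq⁴, so T_eq⁴ = S(1−A)/(4σ).
T_eq = [1.41×10⁴ × 0.37 / (4 × 5.67×10⁻⁸)]^(1/4) = (2.30×10¹⁰)^(1/4) = 389 K.

T_eq ≈ 389 K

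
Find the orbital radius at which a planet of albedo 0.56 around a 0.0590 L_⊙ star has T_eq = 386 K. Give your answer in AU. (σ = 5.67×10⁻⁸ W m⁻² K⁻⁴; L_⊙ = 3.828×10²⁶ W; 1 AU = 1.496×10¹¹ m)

L = 0.0590 × 3.828×10²⁶ = 2.26×10²⁵ W.
From T_eq⁴ = L(1−A)/(16πσd²): d = √[L(1−A)/(16πσT_eq⁴)].
d = √[2.26×10²⁵ × 0.44 / (16π × 5.67×10⁻⁸ × (386)⁴)] = 1.25×10¹⁰ m = 0.0838 AU.

d ≈ 0.0838 AU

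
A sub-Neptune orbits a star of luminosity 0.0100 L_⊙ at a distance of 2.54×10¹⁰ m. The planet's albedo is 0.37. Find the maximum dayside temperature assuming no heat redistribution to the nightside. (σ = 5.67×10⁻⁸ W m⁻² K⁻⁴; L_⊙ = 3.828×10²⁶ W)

L = 0.0100 × 3.828×10²⁶ = 3.83×10²⁴ W.
Flux: S = L/(4πd²) = 3.83×10²⁴/(4π×(2.54×10¹⁰)²) = 472 W m⁻².
With no redistribution each surface element balances locally: S(1−A) = σT⁴.
T = [472 × 0.63 / 5.67×10⁻⁸]^(1/4) = (5.25×10⁹)^(1/4) = 269 K.

T_ss ≈ 269 K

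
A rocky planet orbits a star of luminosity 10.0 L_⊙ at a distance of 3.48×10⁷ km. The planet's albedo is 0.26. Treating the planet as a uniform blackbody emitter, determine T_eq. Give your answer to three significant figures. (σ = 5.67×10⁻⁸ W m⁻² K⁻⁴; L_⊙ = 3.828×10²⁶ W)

T_eq ≈ 952 K

d = 3.48×10⁷ km = 3.48×10¹⁰ m.
L = 10.0 × 3.828×10²⁶ = 3.83×10²⁷ W.
Flux: S = L/(4πd²) = 3.83×10²⁷/(4π×(3.48×10¹⁰)²) = 2.52×10⁵ W m⁻².
Energy balance: absorbed = emitted ⇒ πR²·S(1−A) = 4πR²·σT_eq⁴, so T_eq⁴ = S(1−A)/(4σ).
T_eq = [2.52×10⁵ × 0.74 / (4 × 5.67×10⁻⁸)]^(1/4) = (8.21×10¹¹)^(1/4) = 952 K.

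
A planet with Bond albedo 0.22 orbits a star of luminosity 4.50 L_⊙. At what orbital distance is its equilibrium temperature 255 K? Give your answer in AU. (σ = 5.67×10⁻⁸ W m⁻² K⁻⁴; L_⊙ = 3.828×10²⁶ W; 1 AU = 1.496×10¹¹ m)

d ≈ 2.23 AU

L = 4.50 × 3.828×10²⁶ = 1.72×10²⁷ W.
From T_eq⁴ = L(1−A)/(16πσd²): d = √[L(1−A)/(16πσT_eq⁴)].
d = √[1.72×10²⁷ × 0.78 / (16π × 5.67×10⁻⁸ × (255)⁴)] = 3.34×10¹¹ m = 2.23 AU.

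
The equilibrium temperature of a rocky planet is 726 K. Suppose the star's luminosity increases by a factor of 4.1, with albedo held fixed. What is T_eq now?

T_eq ≈ 1030 K

T_eq ∝ L^(1/4) · d^(−1/2).
T′ = 726 × 4.1^(1/4) = 1030 K.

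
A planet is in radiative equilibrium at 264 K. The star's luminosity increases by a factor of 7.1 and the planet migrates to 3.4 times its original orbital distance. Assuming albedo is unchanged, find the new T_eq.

T_eq ≈ 234 K

T_eq ∝ L^(1/4) · d^(−1/2).
T′ = 264 × 7.1^(1/4) / 3.4^(1/2) = 234 K.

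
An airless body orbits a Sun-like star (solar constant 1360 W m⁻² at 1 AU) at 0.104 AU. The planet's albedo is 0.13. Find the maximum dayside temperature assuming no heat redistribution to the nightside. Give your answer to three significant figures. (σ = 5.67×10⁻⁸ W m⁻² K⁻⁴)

T_ss ≈ 1180 K

Flux at 0.104 AU: S = 1360/0.104² = 1.26×10⁵ W m⁻².
With no redistribution each surface element balances locally: S(1−A) = σT⁴.
T = [1.26×10⁵ × 0.87 / 5.67×10⁻⁸]^(1/4) = (1.93×10¹²)^(1/4) = 1180 K.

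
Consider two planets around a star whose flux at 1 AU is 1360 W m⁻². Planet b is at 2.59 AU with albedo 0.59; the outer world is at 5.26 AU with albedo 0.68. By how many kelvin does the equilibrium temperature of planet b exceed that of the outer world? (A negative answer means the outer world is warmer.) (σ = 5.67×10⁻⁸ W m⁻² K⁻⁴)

ΔT ≈ 47.1 K

T_eq = [S₀(1−A)/(4σd²)]^(1/4), so T ∝ (1−A)^(1/4) / √d.
T₁ = [1360×0.41/(4×5.67×10⁻⁸×2.59²)]^(1/4) = 138.36 K.
T₂ = [1360×0.32/(4×5.67×10⁻⁸×5.26²)]^(1/4) = 91.26 K.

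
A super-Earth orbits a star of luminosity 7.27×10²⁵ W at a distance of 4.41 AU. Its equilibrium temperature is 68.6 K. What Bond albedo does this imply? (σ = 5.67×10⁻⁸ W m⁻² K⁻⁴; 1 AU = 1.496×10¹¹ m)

A ≈ 0.62

d = 4.41 AU = 6.60×10¹¹ m.
Flux: S = L/(4πd²) = 7.27×10²⁵/(4π×(6.60×10¹¹)²) = 13.3 W m⁻².
From T_eq⁴ = S(1−A)/(4σ): 1−A = 4σT_eq⁴/S.
1−A = 4 × 5.67×10⁻⁸ × (68.6)⁴ / 13.3 = 0.378.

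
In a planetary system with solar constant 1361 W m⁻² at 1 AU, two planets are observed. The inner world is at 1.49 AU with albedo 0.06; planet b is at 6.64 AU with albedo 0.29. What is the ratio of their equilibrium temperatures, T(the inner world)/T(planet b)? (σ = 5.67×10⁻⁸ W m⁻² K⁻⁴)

T_eq = [S₀(1−A)/(4σd²)]^(1/4), so T ∝ (1−A)^(1/4) / √d.
T₁ = [1361×0.94/(4×5.67×10⁻⁸×1.49²)]^(1/4) = 224.51 K.
T₂ = [1361×0.71/(4×5.67×10⁻⁸×6.64²)]^(1/4) = 99.15 K.

T₁/T₂ ≈ 2.264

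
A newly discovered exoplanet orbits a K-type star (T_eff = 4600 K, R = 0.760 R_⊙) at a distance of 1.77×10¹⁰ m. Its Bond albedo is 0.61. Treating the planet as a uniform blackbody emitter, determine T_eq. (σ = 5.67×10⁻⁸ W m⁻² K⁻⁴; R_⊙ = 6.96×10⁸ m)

T_eq ≈ 444 K

R_⋆ = 0.760 × 6.96×10⁸ = 5.29×10⁸ m.
L = 4πR_⋆²σT_⋆⁴ = 4π(5.29×10⁸)² × 5.67×10⁻⁸ × (4600)⁴ = 8.93×10²⁵ W.
S = L/(4πd²) = 2.27×10⁴ W m⁻².
Energy balance: absorbed = emitted ⇒ πR²·S(1−A) = 4πR²·σT_eq⁴, so T_eq⁴ = S(1−A)/(4σ).
T_eq = [2.27×10⁴ × 0.39 / (4 × 5.67×10⁻⁸)]^(1/4) = (3.90×10¹⁰)^(1/4) = 444 K.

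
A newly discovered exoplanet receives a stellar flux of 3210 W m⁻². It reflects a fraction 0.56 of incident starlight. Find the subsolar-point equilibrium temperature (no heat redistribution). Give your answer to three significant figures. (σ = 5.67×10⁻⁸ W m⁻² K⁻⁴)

At the subsolar point the surface absorbs S(1−A) and emits σT⁴ per unit area — no factor of 4, since only the local patch is in balance.
T = [3210 × 0.44 / 5.67×10⁻⁸]^(1/4) = (2.49×10¹⁰)^(1/4) = 397 K.

T_ss ≈ 397 K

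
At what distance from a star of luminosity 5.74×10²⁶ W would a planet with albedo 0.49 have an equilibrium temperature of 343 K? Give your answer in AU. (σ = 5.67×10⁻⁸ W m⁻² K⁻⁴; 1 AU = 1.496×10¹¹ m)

d ≈ 0.576 AU

From T_eq⁴ = L(1−A)/(16πσd²): d = √[L(1−A)/(16πσT_eq⁴)].
d = √[5.74×10²⁶ × 0.51 / (16π × 5.67×10⁻⁸ × (343)⁴)] = 8.61×10¹⁰ m = 0.576 AU.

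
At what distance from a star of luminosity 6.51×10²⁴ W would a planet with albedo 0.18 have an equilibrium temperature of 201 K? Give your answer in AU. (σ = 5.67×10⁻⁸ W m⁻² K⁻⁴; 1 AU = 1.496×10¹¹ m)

d ≈ 0.226 AU

From T_eq⁴ = L(1−A)/(16πσd²): d = √[L(1−A)/(16πσT_eq⁴)].
d = √[6.51×10²⁴ × 0.82 / (16π × 5.67×10⁻⁸ × (201)⁴)] = 3.39×10¹⁰ m = 0.226 AU.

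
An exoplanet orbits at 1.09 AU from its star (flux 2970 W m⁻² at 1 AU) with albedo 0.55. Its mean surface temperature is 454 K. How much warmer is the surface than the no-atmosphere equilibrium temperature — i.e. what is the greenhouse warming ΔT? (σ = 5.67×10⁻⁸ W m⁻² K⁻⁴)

ΔT ≈ 188.6 K

S = 2970/1.09² = 2500 W m⁻².
T_eq = [S(1−A)/(4σ)]^(1/4) = [2500×0.45/(4×5.67×10⁻⁸)]^(1/4) = 265.4 K.
ΔT = T_surf − T_eq = 454 − 265.4.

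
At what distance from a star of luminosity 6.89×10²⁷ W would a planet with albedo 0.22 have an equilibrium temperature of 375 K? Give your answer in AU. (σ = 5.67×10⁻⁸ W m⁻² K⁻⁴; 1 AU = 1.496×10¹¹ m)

From T_eq⁴ = L(1−A)/(16πσd²): d = √[L(1−A)/(16πσT_eq⁴)].
d = √[6.89×10²⁷ × 0.78 / (16π × 5.67×10⁻⁸ × (375)⁴)] = 3.09×10¹¹ m = 2.06 AU.

d ≈ 2.06 AU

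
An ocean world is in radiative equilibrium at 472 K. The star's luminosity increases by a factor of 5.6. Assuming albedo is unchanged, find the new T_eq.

T_eq ≈ 726 K

T_eq ∝ L^(1/4) · d^(−1/2).
T′ = 472 × 5.6^(1/4) = 726 K.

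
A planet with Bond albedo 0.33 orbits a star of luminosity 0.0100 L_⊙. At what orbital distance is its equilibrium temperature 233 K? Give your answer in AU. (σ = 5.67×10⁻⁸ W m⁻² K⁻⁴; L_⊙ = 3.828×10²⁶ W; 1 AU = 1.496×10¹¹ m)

d ≈ 0.117 AU

L = 0.0100 × 3.828×10²⁶ = 3.83×10²⁴ W.
From T_eq⁴ = L(1−A)/(16πσd²): d = √[L(1−A)/(16πσT_eq⁴)].
d = √[3.83×10²⁴ × 0.67 / (16π × 5.67×10⁻⁸ × (233)⁴)] = 1.75×10¹⁰ m = 0.117 AU.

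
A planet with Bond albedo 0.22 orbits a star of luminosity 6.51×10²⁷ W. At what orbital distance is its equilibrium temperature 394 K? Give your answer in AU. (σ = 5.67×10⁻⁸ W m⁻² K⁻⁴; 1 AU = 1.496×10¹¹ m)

From T_eq⁴ = L(1−A)/(16πσd²): d = √[L(1−A)/(16πσT_eq⁴)].
d = √[6.51×10²⁷ × 0.78 / (16π × 5.67×10⁻⁸ × (394)⁴)] = 2.72×10¹¹ m = 1.82 AU.

d ≈ 1.82 AU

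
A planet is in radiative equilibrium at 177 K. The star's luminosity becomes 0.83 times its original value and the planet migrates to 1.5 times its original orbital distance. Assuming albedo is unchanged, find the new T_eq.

T_eq ∝ L^(1/4) · d^(−1/2).
T′ = 177 × 0.83^(1/4) / 1.5^(1/2) = 138 K.

T_eq ≈ 138 K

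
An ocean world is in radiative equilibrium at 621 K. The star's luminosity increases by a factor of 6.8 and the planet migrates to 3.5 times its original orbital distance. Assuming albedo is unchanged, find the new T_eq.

T_eq ≈ 536 K

T_eq ∝ L^(1/4) · d^(−1/2).
T′ = 621 × 6.8^(1/4) / 3.5^(1/2) = 536 K.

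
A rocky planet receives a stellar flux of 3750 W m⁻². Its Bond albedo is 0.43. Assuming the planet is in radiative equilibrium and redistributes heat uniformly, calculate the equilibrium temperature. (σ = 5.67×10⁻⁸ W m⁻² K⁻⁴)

Energy balance: absorbed = emitted ⇒ πR²·S(1−A) = 4πR²·σT_eq⁴, so T_eq⁴ = S(1−A)/(4σ).
T_eq = [3750 × 0.57 / (4 × 5.67×10⁻⁸)]^(1/4) = (9.42×10⁹)^(1/4) = 312 K.

T_eq ≈ 312 K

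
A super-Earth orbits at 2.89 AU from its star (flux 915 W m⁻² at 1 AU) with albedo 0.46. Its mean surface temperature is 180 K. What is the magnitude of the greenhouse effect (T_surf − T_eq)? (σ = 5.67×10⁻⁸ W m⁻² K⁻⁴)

S = 915/2.89² = 109.6 W m⁻².
T_eq = [S(1−A)/(4σ)]^(1/4) = [109.6×0.54/(4×5.67×10⁻⁸)]^(1/4) = 127.1 K.
ΔT = T_surf − T_eq = 180 − 127.1.

ΔT ≈ 52.9 K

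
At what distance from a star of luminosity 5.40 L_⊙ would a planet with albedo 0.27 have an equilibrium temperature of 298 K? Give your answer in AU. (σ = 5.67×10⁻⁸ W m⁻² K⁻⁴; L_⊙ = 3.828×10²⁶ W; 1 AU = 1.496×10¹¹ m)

L = 5.40 × 3.828×10²⁶ = 2.07×10²⁷ W.
From T_eq⁴ = L(1−A)/(16πσd²): d = √[L(1−A)/(16πσT_eq⁴)].
d = √[2.07×10²⁷ × 0.73 / (16π × 5.67×10⁻⁸ × (298)⁴)] = 2.59×10¹¹ m = 1.73 AU.

d ≈ 1.73 AU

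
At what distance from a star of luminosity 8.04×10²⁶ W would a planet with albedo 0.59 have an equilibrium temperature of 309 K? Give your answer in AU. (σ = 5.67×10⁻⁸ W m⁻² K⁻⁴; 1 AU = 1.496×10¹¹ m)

d ≈ 0.753 AU

From T_eq⁴ = L(1−A)/(16πσd²): d = √[L(1−A)/(16πσT_eq⁴)].
d = √[8.04×10²⁶ × 0.41 / (16π × 5.67×10⁻⁸ × (309)⁴)] = 1.13×10¹¹ m = 0.753 AU.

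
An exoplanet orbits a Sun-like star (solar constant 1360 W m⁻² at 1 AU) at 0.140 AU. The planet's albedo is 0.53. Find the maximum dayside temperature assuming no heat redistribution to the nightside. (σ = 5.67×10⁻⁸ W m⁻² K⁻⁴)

Flux at 0.140 AU: S = 1360/0.140² = 6.94×10⁴ W m⁻².
With no redistribution each surface element balances locally: S(1−A) = σT⁴.
T = [6.94×10⁴ × 0.47 / 5.67×10⁻⁸]^(1/4) = (5.75×10¹¹)^(1/4) = 871 K.

T_ss ≈ 871 K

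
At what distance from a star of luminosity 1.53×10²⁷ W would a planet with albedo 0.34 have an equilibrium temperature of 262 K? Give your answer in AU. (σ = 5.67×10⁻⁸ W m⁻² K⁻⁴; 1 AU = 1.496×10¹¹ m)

d ≈ 1.83 AU

From T_eq⁴ = L(1−A)/(16πσd²): d = √[L(1−A)/(16πσT_eq⁴)].
d = √[1.53×10²⁷ × 0.66 / (16π × 5.67×10⁻⁸ × (262)⁴)] = 2.74×10¹¹ m = 1.83 AU.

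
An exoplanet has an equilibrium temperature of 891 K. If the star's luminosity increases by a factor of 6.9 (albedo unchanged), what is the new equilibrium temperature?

T_eq ∝ L^(1/4) · d^(−1/2).
T′ = 891 × 6.9^(1/4) = 1440 K.

T_eq ≈ 1440 K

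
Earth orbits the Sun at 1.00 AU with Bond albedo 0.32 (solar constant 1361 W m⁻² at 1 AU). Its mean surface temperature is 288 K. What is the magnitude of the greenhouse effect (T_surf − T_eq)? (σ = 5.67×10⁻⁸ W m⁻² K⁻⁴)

S = 1361/1.00² = 1361 W m⁻².
T_eq = [S(1−A)/(4σ)]^(1/4) = [1361×0.68/(4×5.67×10⁻⁸)]^(1/4) = 252.7 K.
ΔT = T_surf − T_eq = 288 − 252.7.

ΔT ≈ 35.3 K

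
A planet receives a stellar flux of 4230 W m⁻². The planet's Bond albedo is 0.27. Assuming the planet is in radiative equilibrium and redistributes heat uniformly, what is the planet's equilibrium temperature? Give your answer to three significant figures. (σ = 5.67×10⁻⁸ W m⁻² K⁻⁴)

T_eq ≈ 342 K

Energy balance: absorbed = emitted ⇒ πR²·S(1−A) = 4πR²·σT_eq⁴, so T_eq⁴ = S(1−A)/(4σ).
T_eq = [4230 × 0.73 / (4 × 5.67×10⁻⁸)]^(1/4) = (1.36×10¹⁰)^(1/4) = 342 K.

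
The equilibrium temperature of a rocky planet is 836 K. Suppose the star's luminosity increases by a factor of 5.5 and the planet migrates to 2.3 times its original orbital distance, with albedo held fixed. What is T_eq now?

T_eq ≈ 844 K

T_eq ∝ L^(1/4) · d^(−1/2).
T′ = 836 × 5.5^(1/4) / 2.3^(1/2) = 844 K.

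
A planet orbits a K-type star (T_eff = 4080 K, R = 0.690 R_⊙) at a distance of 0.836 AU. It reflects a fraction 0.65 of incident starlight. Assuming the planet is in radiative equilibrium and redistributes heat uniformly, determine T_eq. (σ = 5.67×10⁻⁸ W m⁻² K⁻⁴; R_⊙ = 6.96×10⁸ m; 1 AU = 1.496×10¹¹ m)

T_eq ≈ 138 K

R_⋆ = 0.690 × 6.96×10⁸ = 4.80×10⁸ m.
d = 0.836 AU = 1.25×10¹¹ m.
L = 4πR_⋆²σT_⋆⁴ = 4π(4.80×10⁸)² × 5.67×10⁻⁸ × (4080)⁴ = 4.55×10²⁵ W.
S = L/(4πd²) = 232 W m⁻².
Energy balance: absorbed = emitted ⇒ πR²·S(1−A) = 4πR²·σT_eq⁴, so T_eq⁴ = S(1−A)/(4σ).
T_eq = [232 × 0.35 / (4 × 5.67×10⁻⁸)]^(1/4) = (3.58×10⁸)^(1/4) = 138 K.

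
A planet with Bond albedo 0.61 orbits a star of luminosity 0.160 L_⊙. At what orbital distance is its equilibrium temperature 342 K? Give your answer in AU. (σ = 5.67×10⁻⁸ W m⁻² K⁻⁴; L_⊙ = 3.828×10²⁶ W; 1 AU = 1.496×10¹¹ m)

d ≈ 0.165 AU

L = 0.160 × 3.828×10²⁶ = 6.12×10²⁵ W.
From T_eq⁴ = L(1−A)/(16πσd²): d = √[L(1−A)/(16πσT_eq⁴)].
d = √[6.12×10²⁵ × 0.39 / (16π × 5.67×10⁻⁸ × (342)⁴)] = 2.48×10¹⁰ m = 0.165 AU.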